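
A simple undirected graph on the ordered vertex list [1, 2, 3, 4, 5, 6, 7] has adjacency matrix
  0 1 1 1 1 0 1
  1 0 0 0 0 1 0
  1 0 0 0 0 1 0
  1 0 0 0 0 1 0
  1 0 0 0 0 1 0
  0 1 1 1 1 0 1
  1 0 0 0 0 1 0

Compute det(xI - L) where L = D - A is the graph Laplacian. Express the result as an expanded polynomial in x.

x^7 - 20x^6 + 155x^5 - 600x^4 + 1240x^3 - 1312x^2 + 560x

Each diagonal entry of L is the vertex degree and each off-diagonal entry is -1 where an edge is present, 0 otherwise; in the order [1, 2, 3, 4, 5, 6, 7] the diagonal is [5, 2, 2, 2, 2, 5, 2]. The eigenvalues of L are [0, 2, 2, 2, 2, 5, 7]; the characteristic polynomial is the product of (x - lambda_i), which multiplies out to x^7 - 20x^6 + 155x^5 - 600x^4 + 1240x^3 - 1312x^2 + 560x. Since p(0) = det(-L) = 0, x divides p(x).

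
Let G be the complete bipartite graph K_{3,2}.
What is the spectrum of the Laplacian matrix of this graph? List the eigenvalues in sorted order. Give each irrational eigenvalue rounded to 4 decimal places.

The graph has 5 vertices and degree multiset [3, 3, 2, 2, 2]; D is the diagonal matrix of degrees and L = D - A. The multiplicity of 0 as a Laplacian eigenvalue equals the number of connected components. The single zero eigenvalue shows the graph is connected. The eigenvalues sum to 12, which equals trace(L) = 2|E|.

[0, 2, 2, 3, 5]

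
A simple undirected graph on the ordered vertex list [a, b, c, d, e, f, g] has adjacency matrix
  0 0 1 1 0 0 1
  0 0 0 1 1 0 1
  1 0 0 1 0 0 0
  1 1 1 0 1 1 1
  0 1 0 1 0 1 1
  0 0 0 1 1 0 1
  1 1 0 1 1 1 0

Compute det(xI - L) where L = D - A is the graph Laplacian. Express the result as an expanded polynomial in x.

x^7 - 26x^6 + 271x^5 - 1442x^4 + 4105x^3 - 5876x^2 + 3255x

With the vertex order [a, b, c, d, e, f, g], the degrees are [3, 3, 2, 6, 4, 3, 5], giving D = diag(3, 3, 2, 6, 4, 3, 5) and L = D - A. Computing det(xI - L) by cofactor expansion (or equivalently via sum-over-permutations) gives x^7 - 26x^6 + 271x^5 - 1442x^4 + 4105x^3 - 5876x^2 + 3255x. The constant term is 0 because L is singular (the all-ones vector lies in its kernel). There is one zero in the spectrum, matching the 1 component. The eigenvalues sum to 26, which equals trace(L) = 2|E|.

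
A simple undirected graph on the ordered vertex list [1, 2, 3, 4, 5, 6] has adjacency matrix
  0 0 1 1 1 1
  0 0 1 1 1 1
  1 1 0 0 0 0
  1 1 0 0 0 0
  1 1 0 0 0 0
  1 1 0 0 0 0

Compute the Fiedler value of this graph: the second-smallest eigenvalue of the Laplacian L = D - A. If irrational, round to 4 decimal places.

Reading degrees in the order [1, 2, 3, 4, 5, 6] gives [4, 4, 2, 2, 2, 2]; set D = diag(4, 4, 2, 2, 2, 2) and form L = D - A. The smallest Laplacian eigenvalue is always 0. The next one, lambda_2 = 2, measures how hard the graph is to disconnect: larger values mean better connectivity. By the matrix-tree theorem the graph has (1/6) * product of the nonzero eigenvalues = 32 spanning trees. The eigenvalues sum to 16, which equals trace(L) = 2|E|.

2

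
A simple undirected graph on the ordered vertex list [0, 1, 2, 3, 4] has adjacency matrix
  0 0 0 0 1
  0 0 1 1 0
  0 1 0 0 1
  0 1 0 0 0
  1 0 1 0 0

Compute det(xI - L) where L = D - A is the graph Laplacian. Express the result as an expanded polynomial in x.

x^5 - 8x^4 + 21x^3 - 20x^2 + 5x

Reading degrees in the order [0, 1, 2, 3, 4] gives [1, 2, 2, 1, 2]; set D = diag(1, 2, 2, 1, 2) and form L = D - A. Computing det(xI - L) by cofactor expansion (or equivalently via sum-over-permutations) gives x^5 - 8x^4 + 21x^3 - 20x^2 + 5x. The coefficient of x^4 equals -trace(L) = -8, matching the sum of degrees. The eigenvalues sum to 8, which equals trace(L) = 2|E|. The largest eigenvalue, 3.6180, is at most the vertex count 5.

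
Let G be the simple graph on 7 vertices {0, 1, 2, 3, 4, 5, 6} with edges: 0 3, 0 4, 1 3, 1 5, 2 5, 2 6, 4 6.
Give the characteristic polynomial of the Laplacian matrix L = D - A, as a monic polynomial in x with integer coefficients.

x^7 - 14x^6 + 77x^5 - 210x^4 + 294x^3 - 196x^2 + 49x

Reading degrees in the order [0, 1, 2, 3, 4, 5, 6] gives [2, 2, 2, 2, 2, 2, 2]; set D = diag(2, 2, 2, 2, 2, 2, 2) and form L = D - A. Computing det(xI - L) by cofactor expansion (or equivalently via sum-over-permutations) gives x^7 - 14x^6 + 77x^5 - 210x^4 + 294x^3 - 196x^2 + 49x. The coefficient of x^6 equals -trace(L) = -14, matching the sum of degrees. The largest eigenvalue, 3.8019, is at most the vertex count 7. The eigenvalues sum to 14, which equals trace(L) = 2|E|.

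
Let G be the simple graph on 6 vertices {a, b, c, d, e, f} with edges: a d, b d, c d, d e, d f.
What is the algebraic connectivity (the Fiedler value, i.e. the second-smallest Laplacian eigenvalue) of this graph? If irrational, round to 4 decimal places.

With the vertex order [a, b, c, d, e, f], the degrees are [1, 1, 1, 5, 1, 1], giving D = diag(1, 1, 1, 5, 1, 1) and L = D - A. The sorted Laplacian eigenvalues are [0, 1, 1, 1, 1, 6]; the algebraic connectivity is the second entry, 1. The largest eigenvalue, 6, is at most the vertex count 6.

1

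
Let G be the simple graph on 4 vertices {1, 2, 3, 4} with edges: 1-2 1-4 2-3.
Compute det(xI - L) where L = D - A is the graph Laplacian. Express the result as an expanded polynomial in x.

x^4 - 6x^3 + 10x^2 - 4x

Reading degrees in the order [1, 2, 3, 4] gives [2, 2, 1, 1]; set D = diag(2, 2, 1, 1) and form L = D - A. Computing det(xI - L) by cofactor expansion (or equivalently via sum-over-permutations) gives x^4 - 6x^3 + 10x^2 - 4x. Since p(0) = det(-L) = 0, x divides p(x).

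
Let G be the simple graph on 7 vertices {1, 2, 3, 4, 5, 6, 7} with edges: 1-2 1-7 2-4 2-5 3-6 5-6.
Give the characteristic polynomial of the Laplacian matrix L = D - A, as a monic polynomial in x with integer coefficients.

x^7 - 12x^6 + 54x^5 - 114x^4 + 115x^3 - 50x^2 + 7x

With the vertex order [1, 2, 3, 4, 5, 6, 7], the degrees are [2, 3, 1, 1, 2, 2, 1], giving D = diag(2, 3, 1, 1, 2, 2, 1) and L = D - A. Computing det(xI - L) by cofactor expansion (or equivalently via sum-over-permutations) gives x^7 - 12x^6 + 54x^5 - 114x^4 + 115x^3 - 50x^2 + 7x. The constant term is 0 because L is singular (the all-ones vector lies in its kernel). The eigenvalues sum to 12, which equals trace(L) = 2|E|.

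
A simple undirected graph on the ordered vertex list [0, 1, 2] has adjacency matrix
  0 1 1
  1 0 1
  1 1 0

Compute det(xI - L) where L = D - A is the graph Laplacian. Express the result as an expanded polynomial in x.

With the vertex order [0, 1, 2], the degrees are [2, 2, 2], giving D = diag(2, 2, 2) and L = D - A. Computing det(xI - L) by cofactor expansion (or equivalently via sum-over-permutations) gives x^3 - 6x^2 + 9x. The constant term is 0 because L is singular (the all-ones vector lies in its kernel). The largest eigenvalue, 3, is at most the vertex count 3.

x^3 - 6x^2 + 9x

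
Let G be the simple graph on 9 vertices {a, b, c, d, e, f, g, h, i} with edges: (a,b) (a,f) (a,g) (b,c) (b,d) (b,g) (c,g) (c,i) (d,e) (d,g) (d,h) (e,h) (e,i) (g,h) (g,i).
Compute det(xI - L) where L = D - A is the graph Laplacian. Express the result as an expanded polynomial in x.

With the vertex order [a, b, c, d, e, f, g, h, i], the degrees are [3, 4, 3, 4, 3, 1, 6, 3, 3], giving D = diag(3, 4, 3, 4, 3, 1, 6, 3, 3) and L = D - A. Computing det(xI - L) by cofactor expansion (or equivalently via sum-over-permutations) gives x^9 - 30x^8 + 378x^7 - 2602x^6 + 10639x^5 - 26226x^4 + 37538x^3 - 27842x^2 + 7785x. The coefficient of x^8 equals -trace(L) = -30, matching the sum of degrees. By the matrix-tree theorem the graph has (1/9) * product of the nonzero eigenvalues = 865 spanning trees.

x^9 - 30x^8 + 378x^7 - 2602x^6 + 10639x^5 - 26226x^4 + 37538x^3 - 27842x^2 + 7785x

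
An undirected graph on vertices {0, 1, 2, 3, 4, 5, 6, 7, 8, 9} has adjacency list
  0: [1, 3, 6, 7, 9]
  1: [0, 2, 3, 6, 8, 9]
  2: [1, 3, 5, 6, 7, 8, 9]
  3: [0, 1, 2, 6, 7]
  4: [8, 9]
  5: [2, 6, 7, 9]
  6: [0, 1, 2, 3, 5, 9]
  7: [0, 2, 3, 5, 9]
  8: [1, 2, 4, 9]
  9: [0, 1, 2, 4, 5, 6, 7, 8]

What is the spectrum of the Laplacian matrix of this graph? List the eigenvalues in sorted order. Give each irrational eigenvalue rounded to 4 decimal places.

With the vertex order [0, 1, 2, 3, 4, 5, 6, 7, 8, 9], the degrees are [5, 6, 7, 5, 2, 4, 6, 5, 4, 8], giving D = diag(5, 6, 7, 5, 2, 4, 6, 5, 4, 8) and L = D - A. Diagonalising L (or applying a numerical eigensolver to the 10x10 matrix) gives the spectrum above. There is one zero in the spectrum, matching the 1 component.

[0, 1.6219, 3.6403, 4.0104, 5.2060, 5.6598, 6.9688, 7.3320, 8.3414, 9.2194]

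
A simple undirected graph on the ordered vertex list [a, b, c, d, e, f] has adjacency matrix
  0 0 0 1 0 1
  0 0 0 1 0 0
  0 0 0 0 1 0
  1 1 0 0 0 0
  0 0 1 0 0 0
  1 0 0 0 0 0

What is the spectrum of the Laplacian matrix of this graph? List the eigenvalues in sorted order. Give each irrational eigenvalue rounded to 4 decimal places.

[0, 0, 0.5858, 2, 2, 3.4142]

With the vertex order [a, b, c, d, e, f], the degrees are [2, 1, 1, 2, 1, 1], giving D = diag(2, 1, 1, 2, 1, 1) and L = D - A. Diagonalising L (or applying a numerical eigensolver to the 6x6 matrix) gives the spectrum above. The 2 zero eigenvalues correspond to the 2 connected components.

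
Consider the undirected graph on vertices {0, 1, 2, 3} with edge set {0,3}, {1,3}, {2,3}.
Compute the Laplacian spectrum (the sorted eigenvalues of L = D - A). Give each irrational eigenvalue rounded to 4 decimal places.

[0, 1, 1, 4]

Reading degrees in the order [0, 1, 2, 3] gives [1, 1, 1, 3]; set D = diag(1, 1, 1, 3) and form L = D - A. Since every row of L sums to 0, the all-ones vector is in the kernel and 0 is an eigenvalue. The largest eigenvalue, 4, is at most the vertex count 4. There is one zero in the spectrum, matching the 1 component.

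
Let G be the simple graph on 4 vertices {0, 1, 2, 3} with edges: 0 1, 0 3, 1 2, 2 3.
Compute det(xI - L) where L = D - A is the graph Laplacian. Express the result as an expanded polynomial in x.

Each diagonal entry of L is the vertex degree and each off-diagonal entry is -1 where an edge is present, 0 otherwise; in the order [0, 1, 2, 3] the diagonal is [2, 2, 2, 2]. Computing det(xI - L) by cofactor expansion (or equivalently via sum-over-permutations) gives x^4 - 8x^3 + 20x^2 - 16x. Since p(0) = det(-L) = 0, x divides p(x). There is one zero in the spectrum, matching the 1 component.

x^4 - 8x^3 + 20x^2 - 16x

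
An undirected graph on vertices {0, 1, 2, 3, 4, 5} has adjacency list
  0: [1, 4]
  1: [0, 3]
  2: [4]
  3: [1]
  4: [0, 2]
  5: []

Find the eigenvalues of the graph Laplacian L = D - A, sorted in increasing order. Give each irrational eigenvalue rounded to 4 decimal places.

Each diagonal entry of L is the vertex degree and each off-diagonal entry is -1 where an edge is present, 0 otherwise; in the order [0, 1, 2, 3, 4, 5] the diagonal is [2, 2, 1, 1, 2, 0]. Since every row of L sums to 0, the all-ones vector is in the kernel and 0 is an eigenvalue. The 2 zero eigenvalues correspond to the 2 connected components. The largest eigenvalue, 3.6180, is at most the vertex count 6.

[0, 0, 0.3820, 1.3820, 2.6180, 3.6180]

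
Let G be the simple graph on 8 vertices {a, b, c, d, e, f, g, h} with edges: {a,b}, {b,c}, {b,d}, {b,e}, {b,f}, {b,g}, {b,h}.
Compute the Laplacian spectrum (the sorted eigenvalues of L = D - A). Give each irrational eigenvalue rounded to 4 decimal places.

Reading degrees in the order [a, b, c, d, e, f, g, h] gives [1, 7, 1, 1, 1, 1, 1, 1]; set D = diag(1, 7, 1, 1, 1, 1, 1, 1) and form L = D - A. Diagonalising L (or applying a numerical eigensolver to the 8x8 matrix) gives the spectrum above. The eigenvalues sum to 14, which equals trace(L) = 2|E|. The largest eigenvalue, 8, is at most the vertex count 8.

[0, 1, 1, 1, 1, 1, 1, 8]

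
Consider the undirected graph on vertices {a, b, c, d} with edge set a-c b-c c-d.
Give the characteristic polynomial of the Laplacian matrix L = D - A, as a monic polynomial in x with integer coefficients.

x^4 - 6x^3 + 9x^2 - 4x

Reading degrees in the order [a, b, c, d] gives [1, 1, 3, 1]; set D = diag(1, 1, 3, 1) and form L = D - A. The eigenvalues of L are [0, 1, 1, 4]; the characteristic polynomial is the product of (x - lambda_i), which multiplies out to x^4 - 6x^3 + 9x^2 - 4x. Since p(0) = det(-L) = 0, x divides p(x). The largest eigenvalue, 4, is at most the vertex count 4.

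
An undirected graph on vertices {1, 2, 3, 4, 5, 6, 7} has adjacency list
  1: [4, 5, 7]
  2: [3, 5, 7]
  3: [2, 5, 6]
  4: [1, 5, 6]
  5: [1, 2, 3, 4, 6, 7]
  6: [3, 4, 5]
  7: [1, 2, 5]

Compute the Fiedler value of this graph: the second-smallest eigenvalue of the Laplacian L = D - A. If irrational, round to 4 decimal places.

2

Reading degrees in the order [1, 2, 3, 4, 5, 6, 7] gives [3, 3, 3, 3, 6, 3, 3]; set D = diag(3, 3, 3, 3, 6, 3, 3) and form L = D - A. Computing the eigenvalues of L and sorting gives [0, 2, 2, 4, 4, 5, 7]. The Fiedler value lambda_2 = 2 is strictly positive, so the graph is connected. By the matrix-tree theorem the graph has (1/7) * product of the nonzero eigenvalues = 320 spanning trees.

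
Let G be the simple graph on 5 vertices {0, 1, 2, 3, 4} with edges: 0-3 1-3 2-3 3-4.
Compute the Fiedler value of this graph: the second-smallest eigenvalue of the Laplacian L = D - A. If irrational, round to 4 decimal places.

1

Each diagonal entry of L is the vertex degree and each off-diagonal entry is -1 where an edge is present, 0 otherwise; in the order [0, 1, 2, 3, 4] the diagonal is [1, 1, 1, 4, 1]. The sorted Laplacian eigenvalues are [0, 1, 1, 1, 5]; the algebraic connectivity is the second entry, 1. By the matrix-tree theorem the graph has (1/5) * product of the nonzero eigenvalues = 1 spanning tree.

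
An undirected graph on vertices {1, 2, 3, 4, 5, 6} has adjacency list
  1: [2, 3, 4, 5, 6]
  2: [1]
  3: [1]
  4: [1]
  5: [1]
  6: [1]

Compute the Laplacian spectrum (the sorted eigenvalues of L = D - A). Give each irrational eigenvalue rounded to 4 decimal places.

[0, 1, 1, 1, 1, 6]

Each diagonal entry of L is the vertex degree and each off-diagonal entry is -1 where an edge is present, 0 otherwise; in the order [1, 2, 3, 4, 5, 6] the diagonal is [5, 1, 1, 1, 1, 1]. Diagonalising L (or applying a numerical eigensolver to the 6x6 matrix) gives the spectrum above. The eigenvalues sum to 10, which equals trace(L) = 2|E|.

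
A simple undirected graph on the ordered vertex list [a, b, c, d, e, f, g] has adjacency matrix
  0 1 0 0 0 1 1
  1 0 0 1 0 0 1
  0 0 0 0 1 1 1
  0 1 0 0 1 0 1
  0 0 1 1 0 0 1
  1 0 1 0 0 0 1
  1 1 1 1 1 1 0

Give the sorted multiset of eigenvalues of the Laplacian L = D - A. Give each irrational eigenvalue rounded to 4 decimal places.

[0, 2, 2, 4, 4, 5, 7]

With the vertex order [a, b, c, d, e, f, g], the degrees are [3, 3, 3, 3, 3, 3, 6], giving D = diag(3, 3, 3, 3, 3, 3, 6) and L = D - A. Diagonalising L (or applying a numerical eigensolver to the 7x7 matrix) gives the spectrum above.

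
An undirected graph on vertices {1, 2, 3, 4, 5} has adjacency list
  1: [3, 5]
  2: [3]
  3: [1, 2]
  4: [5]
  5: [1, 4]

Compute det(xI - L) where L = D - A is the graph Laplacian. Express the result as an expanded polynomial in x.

x^5 - 8x^4 + 21x^3 - 20x^2 + 5x

With the vertex order [1, 2, 3, 4, 5], the degrees are [2, 1, 2, 1, 2], giving D = diag(2, 1, 2, 1, 2) and L = D - A. Computing det(xI - L) by cofactor expansion (or equivalently via sum-over-permutations) gives x^5 - 8x^4 + 21x^3 - 20x^2 + 5x. The coefficient of x^4 equals -trace(L) = -8, matching the sum of degrees.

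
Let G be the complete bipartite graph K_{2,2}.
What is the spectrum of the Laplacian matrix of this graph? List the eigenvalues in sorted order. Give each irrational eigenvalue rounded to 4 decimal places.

The graph has 4 vertices and degree multiset [2, 2, 2, 2]; D is the diagonal matrix of degrees and L = D - A. Since every row of L sums to 0, the all-ones vector is in the kernel and 0 is an eigenvalue. The eigenvalues sum to 8, which equals trace(L) = 2|E|.

[0, 2, 2, 4]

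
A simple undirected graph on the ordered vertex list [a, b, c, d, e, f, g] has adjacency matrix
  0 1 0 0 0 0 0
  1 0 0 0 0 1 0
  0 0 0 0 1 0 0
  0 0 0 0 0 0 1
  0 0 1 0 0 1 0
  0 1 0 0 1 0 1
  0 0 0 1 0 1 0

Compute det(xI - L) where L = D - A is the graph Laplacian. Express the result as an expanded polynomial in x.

x^7 - 12x^6 + 54x^5 - 114x^4 + 114x^3 - 48x^2 + 7x

Reading degrees in the order [a, b, c, d, e, f, g] gives [1, 2, 1, 1, 2, 3, 2]; set D = diag(1, 2, 1, 1, 2, 3, 2) and form L = D - A. L has integer entries, so p(x) = det(xI - L) has integer coefficients. Expanding the determinant yields x^7 - 12x^6 + 54x^5 - 114x^4 + 114x^3 - 48x^2 + 7x. Since p(0) = det(-L) = 0, x divides p(x). There is one zero in the spectrum, matching the 1 component. By the matrix-tree theorem the graph has (1/7) * product of the nonzero eigenvalues = 1 spanning tree.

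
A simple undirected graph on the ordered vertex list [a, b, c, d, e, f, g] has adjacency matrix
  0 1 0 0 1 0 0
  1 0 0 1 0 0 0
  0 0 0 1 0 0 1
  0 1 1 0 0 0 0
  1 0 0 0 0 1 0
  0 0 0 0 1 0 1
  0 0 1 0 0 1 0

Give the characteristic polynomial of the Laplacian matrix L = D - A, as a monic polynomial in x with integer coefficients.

x^7 - 14x^6 + 77x^5 - 210x^4 + 294x^3 - 196x^2 + 49x

With the vertex order [a, b, c, d, e, f, g], the degrees are [2, 2, 2, 2, 2, 2, 2], giving D = diag(2, 2, 2, 2, 2, 2, 2) and L = D - A. Computing det(xI - L) by cofactor expansion (or equivalently via sum-over-permutations) gives x^7 - 14x^6 + 77x^5 - 210x^4 + 294x^3 - 196x^2 + 49x. The coefficient of x^6 equals -trace(L) = -14, matching the sum of degrees. The largest eigenvalue, 3.8019, is at most the vertex count 7.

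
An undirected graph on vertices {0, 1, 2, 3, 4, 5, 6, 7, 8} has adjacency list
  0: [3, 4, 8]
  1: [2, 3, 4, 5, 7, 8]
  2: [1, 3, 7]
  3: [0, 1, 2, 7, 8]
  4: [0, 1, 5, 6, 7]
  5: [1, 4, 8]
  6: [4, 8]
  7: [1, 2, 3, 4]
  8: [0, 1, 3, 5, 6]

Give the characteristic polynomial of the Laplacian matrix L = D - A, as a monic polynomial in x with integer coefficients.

x^9 - 36x^8 + 551x^7 - 4672x^6 + 23944x^5 - 75760x^4 + 144165x^3 - 150490x^2 + 65808x

With the vertex order [0, 1, 2, 3, 4, 5, 6, 7, 8], the degrees are [3, 6, 3, 5, 5, 3, 2, 4, 5], giving D = diag(3, 6, 3, 5, 5, 3, 2, 4, 5) and L = D - A. Computing det(xI - L) by cofactor expansion (or equivalently via sum-over-permutations) gives x^9 - 36x^8 + 551x^7 - 4672x^6 + 23944x^5 - 75760x^4 + 144165x^3 - 150490x^2 + 65808x. The coefficient of x^8 equals -trace(L) = -36, matching the sum of degrees. The eigenvalues sum to 36, which equals trace(L) = 2|E|. There is one zero in the spectrum, matching the 1 component.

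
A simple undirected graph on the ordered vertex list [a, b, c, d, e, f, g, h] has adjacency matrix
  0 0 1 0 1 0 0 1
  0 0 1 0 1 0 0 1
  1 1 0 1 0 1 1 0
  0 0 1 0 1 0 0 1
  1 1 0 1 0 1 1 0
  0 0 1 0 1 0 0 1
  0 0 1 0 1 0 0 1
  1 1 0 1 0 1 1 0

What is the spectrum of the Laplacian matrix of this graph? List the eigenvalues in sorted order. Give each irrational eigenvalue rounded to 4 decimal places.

[0, 3, 3, 3, 3, 5, 5, 8]

With the vertex order [a, b, c, d, e, f, g, h], the degrees are [3, 3, 5, 3, 5, 3, 3, 5], giving D = diag(3, 3, 5, 3, 5, 3, 3, 5) and L = D - A. Diagonalising L (or applying a numerical eigensolver to the 8x8 matrix) gives the spectrum above. The single zero eigenvalue shows the graph is connected. The eigenvalues sum to 30, which equals trace(L) = 2|E|. By the matrix-tree theorem the graph has (1/8) * product of the nonzero eigenvalues = 2025 spanning trees.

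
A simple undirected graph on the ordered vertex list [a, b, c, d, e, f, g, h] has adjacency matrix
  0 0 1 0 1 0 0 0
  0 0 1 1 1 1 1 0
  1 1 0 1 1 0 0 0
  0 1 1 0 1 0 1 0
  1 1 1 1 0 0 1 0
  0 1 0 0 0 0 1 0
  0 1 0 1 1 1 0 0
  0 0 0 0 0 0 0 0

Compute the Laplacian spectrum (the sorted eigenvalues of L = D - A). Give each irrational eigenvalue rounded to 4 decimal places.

Reading degrees in the order [a, b, c, d, e, f, g, h] gives [2, 5, 4, 4, 5, 2, 4, 0]; set D = diag(2, 5, 4, 4, 5, 2, 4, 0) and form L = D - A. Since every row of L sums to 0, the all-ones vector is in the kernel and 0 is an eigenvalue. The 2 zero eigenvalues correspond to the 2 connected components.

[0, 0, 1.3983, 2.5858, 4.3399, 5.4142, 6, 6.2618]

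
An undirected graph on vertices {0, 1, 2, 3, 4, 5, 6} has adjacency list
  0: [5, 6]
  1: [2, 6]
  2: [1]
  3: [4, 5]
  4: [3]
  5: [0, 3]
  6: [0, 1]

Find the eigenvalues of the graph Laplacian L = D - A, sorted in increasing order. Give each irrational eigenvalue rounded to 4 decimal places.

[0, 0.1981, 0.7530, 1.5550, 2.4450, 3.2470, 3.8019]

With the vertex order [0, 1, 2, 3, 4, 5, 6], the degrees are [2, 2, 1, 2, 1, 2, 2], giving D = diag(2, 2, 1, 2, 1, 2, 2) and L = D - A. The multiplicity of 0 as a Laplacian eigenvalue equals the number of connected components. The single zero eigenvalue shows the graph is connected. There is one zero in the spectrum, matching the 1 component.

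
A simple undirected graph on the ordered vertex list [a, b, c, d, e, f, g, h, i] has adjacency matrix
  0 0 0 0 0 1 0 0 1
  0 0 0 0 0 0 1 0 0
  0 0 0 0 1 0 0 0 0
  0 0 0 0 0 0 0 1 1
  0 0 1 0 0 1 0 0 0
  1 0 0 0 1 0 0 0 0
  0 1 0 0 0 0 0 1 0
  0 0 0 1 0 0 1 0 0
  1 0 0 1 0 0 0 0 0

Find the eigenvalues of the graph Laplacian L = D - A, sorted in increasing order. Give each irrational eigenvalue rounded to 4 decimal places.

[0, 0.1206, 0.4679, 1, 1.6527, 2.3473, 3, 3.5321, 3.8794]

Each diagonal entry of L is the vertex degree and each off-diagonal entry is -1 where an edge is present, 0 otherwise; in the order [a, b, c, d, e, f, g, h, i] the diagonal is [2, 1, 1, 2, 2, 2, 2, 2, 2]. L is symmetric positive semidefinite, so every eigenvalue is real and nonnegative. The single zero eigenvalue shows the graph is connected. By the matrix-tree theorem the graph has (1/9) * product of the nonzero eigenvalues = 1 spanning tree. There is one zero in the spectrum, matching the 1 component.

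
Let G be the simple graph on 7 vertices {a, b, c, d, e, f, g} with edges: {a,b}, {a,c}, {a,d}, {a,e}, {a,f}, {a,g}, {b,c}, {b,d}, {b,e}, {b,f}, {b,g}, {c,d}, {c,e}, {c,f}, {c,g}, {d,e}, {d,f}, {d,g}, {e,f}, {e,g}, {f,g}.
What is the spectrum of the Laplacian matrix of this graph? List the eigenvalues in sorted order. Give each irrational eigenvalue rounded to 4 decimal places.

Reading degrees in the order [a, b, c, d, e, f, g] gives [6, 6, 6, 6, 6, 6, 6]; set D = diag(6, 6, 6, 6, 6, 6, 6) and form L = D - A. The multiplicity of 0 as a Laplacian eigenvalue equals the number of connected components. The single zero eigenvalue shows the graph is connected. The eigenvalues sum to 42, which equals trace(L) = 2|E|.

[0, 7, 7, 7, 7, 7, 7]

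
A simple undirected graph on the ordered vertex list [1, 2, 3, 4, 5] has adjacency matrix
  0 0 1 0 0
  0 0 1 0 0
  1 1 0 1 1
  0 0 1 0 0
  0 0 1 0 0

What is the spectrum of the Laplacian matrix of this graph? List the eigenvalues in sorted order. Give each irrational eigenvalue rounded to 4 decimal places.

[0, 1, 1, 1, 5]

Reading degrees in the order [1, 2, 3, 4, 5] gives [1, 1, 4, 1, 1]; set D = diag(1, 1, 4, 1, 1) and form L = D - A. The multiplicity of 0 as a Laplacian eigenvalue equals the number of connected components. The eigenvalues sum to 8, which equals trace(L) = 2|E|.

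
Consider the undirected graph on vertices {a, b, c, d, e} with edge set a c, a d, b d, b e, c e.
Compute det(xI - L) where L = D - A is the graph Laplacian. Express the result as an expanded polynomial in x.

x^5 - 10x^4 + 35x^3 - 50x^2 + 25x

Each diagonal entry of L is the vertex degree and each off-diagonal entry is -1 where an edge is present, 0 otherwise; in the order [a, b, c, d, e] the diagonal is [2, 2, 2, 2, 2]. L has integer entries, so p(x) = det(xI - L) has integer coefficients. Expanding the determinant yields x^5 - 10x^4 + 35x^3 - 50x^2 + 25x. Since p(0) = det(-L) = 0, x divides p(x). There is one zero in the spectrum, matching the 1 component.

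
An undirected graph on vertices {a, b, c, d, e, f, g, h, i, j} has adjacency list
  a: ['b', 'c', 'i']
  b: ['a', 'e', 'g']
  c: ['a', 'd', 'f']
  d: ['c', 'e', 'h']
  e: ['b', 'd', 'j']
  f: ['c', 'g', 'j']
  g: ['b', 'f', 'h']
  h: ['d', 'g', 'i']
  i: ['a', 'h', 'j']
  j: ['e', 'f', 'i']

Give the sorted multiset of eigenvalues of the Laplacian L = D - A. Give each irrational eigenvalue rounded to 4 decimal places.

[0, 2, 2, 2, 2, 2, 5, 5, 5, 5]

With the vertex order [a, b, c, d, e, f, g, h, i, j], the degrees are [3, 3, 3, 3, 3, 3, 3, 3, 3, 3], giving D = diag(3, 3, 3, 3, 3, 3, 3, 3, 3, 3) and L = D - A. Diagonalising L (or applying a numerical eigensolver to the 10x10 matrix) gives the spectrum above. The single zero eigenvalue shows the graph is connected. The eigenvalues sum to 30, which equals trace(L) = 2|E|.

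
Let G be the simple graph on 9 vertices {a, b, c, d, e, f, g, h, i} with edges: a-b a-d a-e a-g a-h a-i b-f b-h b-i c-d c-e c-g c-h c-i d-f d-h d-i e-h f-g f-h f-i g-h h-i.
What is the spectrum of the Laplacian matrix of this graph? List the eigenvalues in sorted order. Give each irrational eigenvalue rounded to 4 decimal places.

[0, 2.7216, 3.6826, 4.3249, 5.4608, 5.7046, 6.8912, 8.2143, 9]

Reading degrees in the order [a, b, c, d, e, f, g, h, i] gives [6, 4, 5, 5, 3, 5, 4, 8, 6]; set D = diag(6, 4, 5, 5, 3, 5, 4, 8, 6) and form L = D - A. The multiplicity of 0 as a Laplacian eigenvalue equals the number of connected components. The single zero eigenvalue shows the graph is connected. There is one zero in the spectrum, matching the 1 component.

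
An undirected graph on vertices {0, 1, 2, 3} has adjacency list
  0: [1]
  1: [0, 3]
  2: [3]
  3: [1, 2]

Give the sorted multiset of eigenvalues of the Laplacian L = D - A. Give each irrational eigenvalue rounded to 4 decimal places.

Reading degrees in the order [0, 1, 2, 3] gives [1, 2, 1, 2]; set D = diag(1, 2, 1, 2) and form L = D - A. L is symmetric positive semidefinite, so every eigenvalue is real and nonnegative. The largest eigenvalue, 3.4142, is at most the vertex count 4.

[0, 0.5858, 2, 3.4142]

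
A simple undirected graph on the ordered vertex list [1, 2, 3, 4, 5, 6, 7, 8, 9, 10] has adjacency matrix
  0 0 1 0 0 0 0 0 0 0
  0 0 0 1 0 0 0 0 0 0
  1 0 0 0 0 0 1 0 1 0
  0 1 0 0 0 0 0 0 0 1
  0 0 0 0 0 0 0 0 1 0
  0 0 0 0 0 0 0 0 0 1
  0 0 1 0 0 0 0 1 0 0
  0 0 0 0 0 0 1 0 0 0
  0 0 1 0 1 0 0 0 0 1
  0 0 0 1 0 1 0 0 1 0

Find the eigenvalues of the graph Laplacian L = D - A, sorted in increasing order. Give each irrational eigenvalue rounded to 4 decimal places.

Reading degrees in the order [1, 2, 3, 4, 5, 6, 7, 8, 9, 10] gives [1, 1, 3, 2, 1, 1, 2, 1, 3, 3]; set D = diag(1, 1, 3, 2, 1, 1, 2, 1, 3, 3) and form L = D - A. Diagonalising L (or applying a numerical eigensolver to the 10x10 matrix) gives the spectrum above. The eigenvalues sum to 18, which equals trace(L) = 2|E|. By the matrix-tree theorem the graph has (1/10) * product of the nonzero eigenvalues = 1 spanning tree.

[0, 0.1729, 0.4755, 0.6617, 0.7420, 2, 2.2091, 2.9065, 3.9563, 4.8760]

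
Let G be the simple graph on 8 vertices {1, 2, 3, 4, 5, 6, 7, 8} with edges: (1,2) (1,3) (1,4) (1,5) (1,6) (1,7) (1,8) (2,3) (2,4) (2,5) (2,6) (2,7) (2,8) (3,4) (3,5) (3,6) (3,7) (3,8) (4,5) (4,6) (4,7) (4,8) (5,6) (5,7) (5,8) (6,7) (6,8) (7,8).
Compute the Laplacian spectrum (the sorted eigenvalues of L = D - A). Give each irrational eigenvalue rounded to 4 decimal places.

[0, 8, 8, 8, 8, 8, 8, 8]

Reading degrees in the order [1, 2, 3, 4, 5, 6, 7, 8] gives [7, 7, 7, 7, 7, 7, 7, 7]; set D = diag(7, 7, 7, 7, 7, 7, 7, 7) and form L = D - A. The multiplicity of 0 as a Laplacian eigenvalue equals the number of connected components. The single zero eigenvalue shows the graph is connected.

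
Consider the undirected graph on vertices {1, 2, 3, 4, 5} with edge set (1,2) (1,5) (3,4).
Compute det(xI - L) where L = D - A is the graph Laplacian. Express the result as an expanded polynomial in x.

With the vertex order [1, 2, 3, 4, 5], the degrees are [2, 1, 1, 1, 1], giving D = diag(2, 1, 1, 1, 1) and L = D - A. Computing det(xI - L) by cofactor expansion (or equivalently via sum-over-permutations) gives x^5 - 6x^4 + 11x^3 - 6x^2. The constant term is 0 because L is singular (the all-ones vector lies in its kernel). The largest eigenvalue, 3, is at most the vertex count 5.

x^5 - 6x^4 + 11x^3 - 6x^2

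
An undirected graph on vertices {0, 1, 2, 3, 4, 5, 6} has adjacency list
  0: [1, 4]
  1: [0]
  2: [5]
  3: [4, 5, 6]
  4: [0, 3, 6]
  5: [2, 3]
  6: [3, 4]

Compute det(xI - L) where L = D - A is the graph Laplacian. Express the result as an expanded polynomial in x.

x^7 - 14x^6 + 75x^5 - 192x^4 + 238x^3 - 126x^2 + 21x

Each diagonal entry of L is the vertex degree and each off-diagonal entry is -1 where an edge is present, 0 otherwise; in the order [0, 1, 2, 3, 4, 5, 6] the diagonal is [2, 1, 1, 3, 3, 2, 2]. L has integer entries, so p(x) = det(xI - L) has integer coefficients. Expanding the determinant yields x^7 - 14x^6 + 75x^5 - 192x^4 + 238x^3 - 126x^2 + 21x. The constant term is 0 because L is singular (the all-ones vector lies in its kernel). The eigenvalues sum to 14, which equals trace(L) = 2|E|.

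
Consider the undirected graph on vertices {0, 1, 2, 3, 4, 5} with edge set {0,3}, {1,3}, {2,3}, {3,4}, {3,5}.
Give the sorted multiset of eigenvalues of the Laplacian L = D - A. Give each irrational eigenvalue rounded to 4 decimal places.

Reading degrees in the order [0, 1, 2, 3, 4, 5] gives [1, 1, 1, 5, 1, 1]; set D = diag(1, 1, 1, 5, 1, 1) and form L = D - A. L is symmetric positive semidefinite, so every eigenvalue is real and nonnegative. By the matrix-tree theorem the graph has (1/6) * product of the nonzero eigenvalues = 1 spanning tree.

[0, 1, 1, 1, 1, 6]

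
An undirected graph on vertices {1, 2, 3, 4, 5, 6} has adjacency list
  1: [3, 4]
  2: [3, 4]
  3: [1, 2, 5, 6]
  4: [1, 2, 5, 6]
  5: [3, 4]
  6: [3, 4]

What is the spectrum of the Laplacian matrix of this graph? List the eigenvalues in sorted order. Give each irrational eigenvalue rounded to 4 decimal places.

Each diagonal entry of L is the vertex degree and each off-diagonal entry is -1 where an edge is present, 0 otherwise; in the order [1, 2, 3, 4, 5, 6] the diagonal is [2, 2, 4, 4, 2, 2]. Since every row of L sums to 0, the all-ones vector is in the kernel and 0 is an eigenvalue. The single zero eigenvalue shows the graph is connected. By the matrix-tree theorem the graph has (1/6) * product of the nonzero eigenvalues = 32 spanning trees. The largest eigenvalue, 6, is at most the vertex count 6.

[0, 2, 2, 2, 4, 6]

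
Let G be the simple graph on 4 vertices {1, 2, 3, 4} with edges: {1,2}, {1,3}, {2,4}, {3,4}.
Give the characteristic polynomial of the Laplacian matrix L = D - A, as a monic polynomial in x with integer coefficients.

Each diagonal entry of L is the vertex degree and each off-diagonal entry is -1 where an edge is present, 0 otherwise; in the order [1, 2, 3, 4] the diagonal is [2, 2, 2, 2]. Computing det(xI - L) by cofactor expansion (or equivalently via sum-over-permutations) gives x^4 - 8x^3 + 20x^2 - 16x. The coefficient of x^3 equals -trace(L) = -8, matching the sum of degrees. There is one zero in the spectrum, matching the 1 component.

x^4 - 8x^3 + 20x^2 - 16x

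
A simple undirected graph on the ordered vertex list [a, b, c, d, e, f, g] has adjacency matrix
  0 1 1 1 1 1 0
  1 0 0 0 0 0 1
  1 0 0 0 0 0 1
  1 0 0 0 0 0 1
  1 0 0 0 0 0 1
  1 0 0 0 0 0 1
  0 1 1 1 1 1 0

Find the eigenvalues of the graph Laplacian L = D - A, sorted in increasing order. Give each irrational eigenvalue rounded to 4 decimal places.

[0, 2, 2, 2, 2, 5, 7]

Reading degrees in the order [a, b, c, d, e, f, g] gives [5, 2, 2, 2, 2, 2, 5]; set D = diag(5, 2, 2, 2, 2, 2, 5) and form L = D - A. L is symmetric positive semidefinite, so every eigenvalue is real and nonnegative. The largest eigenvalue, 7, is at most the vertex count 7. There is one zero in the spectrum, matching the 1 component.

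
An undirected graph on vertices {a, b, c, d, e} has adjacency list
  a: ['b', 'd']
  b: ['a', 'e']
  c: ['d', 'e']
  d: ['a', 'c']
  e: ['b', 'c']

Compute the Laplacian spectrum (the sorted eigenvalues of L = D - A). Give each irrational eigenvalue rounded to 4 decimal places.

[0, 1.3820, 1.3820, 3.6180, 3.6180]

With the vertex order [a, b, c, d, e], the degrees are [2, 2, 2, 2, 2], giving D = diag(2, 2, 2, 2, 2) and L = D - A. Since every row of L sums to 0, the all-ones vector is in the kernel and 0 is an eigenvalue. The single zero eigenvalue shows the graph is connected. The largest eigenvalue, 3.6180, is at most the vertex count 5.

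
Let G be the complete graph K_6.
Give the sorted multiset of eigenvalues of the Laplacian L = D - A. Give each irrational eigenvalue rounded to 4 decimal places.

[0, 6, 6, 6, 6, 6]

The graph has 6 vertices and degree multiset [5, 5, 5, 5, 5, 5]; D is the diagonal matrix of degrees and L = D - A. Diagonalising L (or applying a numerical eigensolver to the 6x6 matrix) gives the spectrum above.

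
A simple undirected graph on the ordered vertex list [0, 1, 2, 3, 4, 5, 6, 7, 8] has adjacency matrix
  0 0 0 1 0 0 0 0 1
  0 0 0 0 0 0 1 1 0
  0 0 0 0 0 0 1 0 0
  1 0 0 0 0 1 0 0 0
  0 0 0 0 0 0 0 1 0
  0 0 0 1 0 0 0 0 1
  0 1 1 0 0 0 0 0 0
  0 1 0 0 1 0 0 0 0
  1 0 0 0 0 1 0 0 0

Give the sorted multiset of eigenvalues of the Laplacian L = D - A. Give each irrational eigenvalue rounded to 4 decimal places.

Reading degrees in the order [0, 1, 2, 3, 4, 5, 6, 7, 8] gives [2, 2, 1, 2, 1, 2, 2, 2, 2]; set D = diag(2, 2, 1, 2, 1, 2, 2, 2, 2) and form L = D - A. Since every row of L sums to 0, the all-ones vector is in the kernel and 0 is an eigenvalue. The 2 zero eigenvalues correspond to the 2 connected components. There are 2 zeros in the spectrum, matching the 2 components.

[0, 0, 0.3820, 1.3820, 2, 2, 2.6180, 3.6180, 4]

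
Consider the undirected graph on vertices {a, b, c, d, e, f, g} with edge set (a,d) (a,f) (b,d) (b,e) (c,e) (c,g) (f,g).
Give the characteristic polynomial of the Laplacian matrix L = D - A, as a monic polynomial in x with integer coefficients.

x^7 - 14x^6 + 77x^5 - 210x^4 + 294x^3 - 196x^2 + 49x

With the vertex order [a, b, c, d, e, f, g], the degrees are [2, 2, 2, 2, 2, 2, 2], giving D = diag(2, 2, 2, 2, 2, 2, 2) and L = D - A. L has integer entries, so p(x) = det(xI - L) has integer coefficients. Expanding the determinant yields x^7 - 14x^6 + 77x^5 - 210x^4 + 294x^3 - 196x^2 + 49x. The constant term is 0 because L is singular (the all-ones vector lies in its kernel). There is one zero in the spectrum, matching the 1 component.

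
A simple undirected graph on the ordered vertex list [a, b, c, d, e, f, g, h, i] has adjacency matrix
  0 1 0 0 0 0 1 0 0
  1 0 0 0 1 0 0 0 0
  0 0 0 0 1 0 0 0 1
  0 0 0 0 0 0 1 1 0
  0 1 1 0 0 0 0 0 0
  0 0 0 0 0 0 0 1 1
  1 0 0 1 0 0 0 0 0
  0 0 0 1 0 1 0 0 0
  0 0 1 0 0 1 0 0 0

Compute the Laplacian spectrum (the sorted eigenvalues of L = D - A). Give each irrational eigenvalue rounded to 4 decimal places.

Each diagonal entry of L is the vertex degree and each off-diagonal entry is -1 where an edge is present, 0 otherwise; in the order [a, b, c, d, e, f, g, h, i] the diagonal is [2, 2, 2, 2, 2, 2, 2, 2, 2]. The multiplicity of 0 as a Laplacian eigenvalue equals the number of connected components. The eigenvalues sum to 18, which equals trace(L) = 2|E|. The largest eigenvalue, 3.8794, is at most the vertex count 9.

[0, 0.4679, 0.4679, 1.6527, 1.6527, 3, 3, 3.8794, 3.8794]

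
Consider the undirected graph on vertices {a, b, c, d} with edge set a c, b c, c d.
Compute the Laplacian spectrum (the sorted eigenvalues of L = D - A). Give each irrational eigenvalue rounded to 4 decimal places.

[0, 1, 1, 4]

Reading degrees in the order [a, b, c, d] gives [1, 1, 3, 1]; set D = diag(1, 1, 3, 1) and form L = D - A. L is symmetric positive semidefinite, so every eigenvalue is real and nonnegative.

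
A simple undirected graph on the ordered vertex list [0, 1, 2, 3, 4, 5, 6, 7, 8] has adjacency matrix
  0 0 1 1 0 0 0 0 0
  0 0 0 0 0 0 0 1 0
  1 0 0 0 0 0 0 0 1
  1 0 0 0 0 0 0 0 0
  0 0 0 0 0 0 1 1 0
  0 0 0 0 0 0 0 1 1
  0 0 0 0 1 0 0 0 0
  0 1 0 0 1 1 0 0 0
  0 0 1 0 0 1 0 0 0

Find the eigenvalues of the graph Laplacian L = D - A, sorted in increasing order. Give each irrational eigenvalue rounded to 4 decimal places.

[0, 0.1404, 0.5362, 0.7754, 1.5803, 2.2449, 2.7784, 3.5988, 4.3455]

Each diagonal entry of L is the vertex degree and each off-diagonal entry is -1 where an edge is present, 0 otherwise; in the order [0, 1, 2, 3, 4, 5, 6, 7, 8] the diagonal is [2, 1, 2, 1, 2, 2, 1, 3, 2]. The multiplicity of 0 as a Laplacian eigenvalue equals the number of connected components. By the matrix-tree theorem the graph has (1/9) * product of the nonzero eigenvalues = 1 spanning tree.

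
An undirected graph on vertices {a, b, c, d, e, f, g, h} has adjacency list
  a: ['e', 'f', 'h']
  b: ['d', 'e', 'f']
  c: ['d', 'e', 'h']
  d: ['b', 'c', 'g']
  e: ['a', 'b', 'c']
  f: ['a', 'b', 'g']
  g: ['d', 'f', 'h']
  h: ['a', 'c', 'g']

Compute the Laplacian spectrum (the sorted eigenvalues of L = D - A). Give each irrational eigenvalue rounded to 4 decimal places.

With the vertex order [a, b, c, d, e, f, g, h], the degrees are [3, 3, 3, 3, 3, 3, 3, 3], giving D = diag(3, 3, 3, 3, 3, 3, 3, 3) and L = D - A. Diagonalising L (or applying a numerical eigensolver to the 8x8 matrix) gives the spectrum above. The eigenvalues sum to 24, which equals trace(L) = 2|E|.

[0, 2, 2, 2, 4, 4, 4, 6]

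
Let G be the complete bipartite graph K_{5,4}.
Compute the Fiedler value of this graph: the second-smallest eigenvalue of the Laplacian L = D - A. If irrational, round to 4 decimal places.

4

The graph has 9 vertices and degree multiset [5, 5, 5, 5, 4, 4, 4, 4, 4]; D is the diagonal matrix of degrees and L = D - A. The sorted Laplacian eigenvalues are [0, 4, 4, 4, 4, 5, 5, 5, 9]; the algebraic connectivity is the second entry, 4. The eigenvalues sum to 40, which equals trace(L) = 2|E|.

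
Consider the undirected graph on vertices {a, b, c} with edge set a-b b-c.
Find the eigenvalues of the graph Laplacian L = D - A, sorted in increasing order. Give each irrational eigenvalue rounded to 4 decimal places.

Reading degrees in the order [a, b, c] gives [1, 2, 1]; set D = diag(1, 2, 1) and form L = D - A. The multiplicity of 0 as a Laplacian eigenvalue equals the number of connected components. The largest eigenvalue, 3, is at most the vertex count 3.

[0, 1, 3]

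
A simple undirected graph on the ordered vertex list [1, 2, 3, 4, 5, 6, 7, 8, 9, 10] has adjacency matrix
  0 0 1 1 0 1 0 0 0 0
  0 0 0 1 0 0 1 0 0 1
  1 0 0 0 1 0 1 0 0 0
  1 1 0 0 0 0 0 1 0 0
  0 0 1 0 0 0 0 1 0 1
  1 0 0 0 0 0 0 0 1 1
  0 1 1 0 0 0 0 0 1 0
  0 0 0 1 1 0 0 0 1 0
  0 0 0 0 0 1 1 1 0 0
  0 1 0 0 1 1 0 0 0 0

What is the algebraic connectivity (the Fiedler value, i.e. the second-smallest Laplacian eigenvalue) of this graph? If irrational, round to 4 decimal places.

2

With the vertex order [1, 2, 3, 4, 5, 6, 7, 8, 9, 10], the degrees are [3, 3, 3, 3, 3, 3, 3, 3, 3, 3], giving D = diag(3, 3, 3, 3, 3, 3, 3, 3, 3, 3) and L = D - A. The sorted Laplacian eigenvalues are [0, 2, 2, 2, 2, 2, 5, 5, 5, 5]; the algebraic connectivity is the second entry, 2. The largest eigenvalue, 5, is at most the vertex count 10.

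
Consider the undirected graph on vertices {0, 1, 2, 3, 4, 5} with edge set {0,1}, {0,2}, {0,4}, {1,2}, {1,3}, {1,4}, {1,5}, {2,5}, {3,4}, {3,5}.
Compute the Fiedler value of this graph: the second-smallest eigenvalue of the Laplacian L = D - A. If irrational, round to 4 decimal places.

2.3820

Reading degrees in the order [0, 1, 2, 3, 4, 5] gives [3, 5, 3, 3, 3, 3]; set D = diag(3, 5, 3, 3, 3, 3) and form L = D - A. The smallest Laplacian eigenvalue is always 0. The next one, lambda_2 = 2.3820, measures how hard the graph is to disconnect: larger values mean better connectivity.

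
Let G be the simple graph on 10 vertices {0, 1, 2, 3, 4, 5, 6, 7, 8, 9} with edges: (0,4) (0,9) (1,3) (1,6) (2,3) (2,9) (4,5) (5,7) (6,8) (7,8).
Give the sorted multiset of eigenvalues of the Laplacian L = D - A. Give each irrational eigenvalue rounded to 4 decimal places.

With the vertex order [0, 1, 2, 3, 4, 5, 6, 7, 8, 9], the degrees are [2, 2, 2, 2, 2, 2, 2, 2, 2, 2], giving D = diag(2, 2, 2, 2, 2, 2, 2, 2, 2, 2) and L = D - A. Since every row of L sums to 0, the all-ones vector is in the kernel and 0 is an eigenvalue. The single zero eigenvalue shows the graph is connected. The largest eigenvalue, 4, is at most the vertex count 10. By the matrix-tree theorem the graph has (1/10) * product of the nonzero eigenvalues = 10 spanning trees.

[0, 0.3820, 0.3820, 1.3820, 1.3820, 2.6180, 2.6180, 3.6180, 3.6180, 4]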